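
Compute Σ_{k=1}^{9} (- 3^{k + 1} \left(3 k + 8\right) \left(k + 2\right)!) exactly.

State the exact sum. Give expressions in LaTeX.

Ratio r(k) = 3*(k + 3)*(3*k + 11)/(3*k + 8).
Factor: A=3*k + 9; B=1; C=k + 8/3.
Need (3*k + 9)·f(k+1) − (1)·f(k) = k + 8/3.
d = 0 from the (1,0,1) case.
Solve for f: f(k) = 1/3 (degree 0 ≤ 0).
Certificate R = B(k−1)f/C = 1/(3*k + 8) gives s_k = -3**(k + 1)*factorial(k + 2).
s_(k+1) − s_k = -3**(k + 1)*(3*k + 8)*factorial(k + 2) = t_k.
Evaluate s at k=10 and k=1: -84853696435200 and -54; difference -84853696435146.

Σ = -84853696435146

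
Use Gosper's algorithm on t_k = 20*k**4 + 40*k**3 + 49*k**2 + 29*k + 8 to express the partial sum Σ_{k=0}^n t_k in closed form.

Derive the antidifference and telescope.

Ratio r(k) = (20*k**4 + 120*k**3 + 289*k**2 + 327*k + 146)/(20*k**4 + 40*k**3 + 49*k**2 + 29*k + 8).
Take A(k)=1, B(k)=1, C(k)=k**4 + 2*k**3 + 49*k**2/20 + 29*k/20 + 2/5.
Solve (1)·f(k+1) − (1)·f(k) = k**4 + 2*k**3 + 49*k**2/20 + 29*k/20 + 2/5.
deg f ≤ 5 (via 0,0,4).
Match coefficients ⇒ f(k) = k*(2*k**2 - k + 1)*(2*k**2 + k + 1)/20.
Certificate R = B(k−1)f/C = k*(2*k**2 - k + 1)*(2*k**2 + k + 1)/(20*k**4 + 40*k**3 + 49*k**2 + 29*k + 8) gives s_k = 4*k**5 + 3*k**3 + k.
Δs = 20*k**4 + 40*k**3 + 49*k**2 + 29*k + 8, as required.
Σ_(k=0)^n t_k = s_(n+1) − s_(0) = (4*n**5 + 20*n**4 + 43*n**3 + 49*n**2 + 30*n + 8) − (0), i.e. 4*n**5 + 20*n**4 + 43*n**3 + 49*n**2 + 30*n + 8.

S(n) = 4*n**5 + 20*n**4 + 43*n**3 + 49*n**2 + 30*n + 8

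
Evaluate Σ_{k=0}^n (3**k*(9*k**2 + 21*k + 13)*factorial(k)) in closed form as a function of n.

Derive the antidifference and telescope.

S(n) = 9*3**n*n**2*factorial(n) + 24*3**n*n*factorial(n) + 15*3**n*factorial(n) - 2

Compute t_(k+1)/t_k: get 3*(9*k**3 + 48*k**2 + 82*k + 43)/(9*k**2 + 21*k + 13).
Normal form (A,B,C) = (3*k + 3, 1, k**2 + 7*k/3 + 13/9).
Set up (3*k + 3)·f(k+1) − (1)·f(k) − (k**2 + 7*k/3 + 13/9) = 0.
Degrees (1,0,2) ⇒ d ≤ 1.
A polynomial solution: f(k) = (3*k + 2)/9.
Get s_k = R·t_k = 3**k*(3*k + 2)*factorial(k) with R(k) = B(k−1)f(k)/C(k) = (3*k + 2)/(9*k**2 + 21*k + 13).
Δs = 3**k*(9*k**2 + 21*k + 13)*factorial(k), as required.
Σ_(k=0)^n t_k = s_(n+1) − s_(0) = (3**(n + 1)*(3*n + 5)*factorial(n + 1)) − (2), i.e. 9*3**n*n**2*factorial(n) + 24*3**n*n*factorial(n) + 15*3**n*factorial(n) - 2.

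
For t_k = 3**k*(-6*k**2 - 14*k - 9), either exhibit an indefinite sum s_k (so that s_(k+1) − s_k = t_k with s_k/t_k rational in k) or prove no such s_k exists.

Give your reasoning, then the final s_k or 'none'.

s_k = 3**k*(-3*k**2 + 2*k - 3)

The ratio is 3*(6*k**2 + 26*k + 29)/(6*k**2 + 14*k + 9).
So A=3 and B=1, with C=k**2 + 7*k/3 + 3/2.
Key eq: (3)·f(k+1) = (1)·f(k) + (k**2 + 7*k/3 + 3/2).
Degrees (0,0,2) ⇒ d ≤ 2.
Match coefficients ⇒ f(k) = (3*k**2 - 2*k + 3)/6.
Get s_k = R·t_k = 3**k*(-3*k**2 + 2*k - 3) with R(k) = B(k−1)f(k)/C(k) = (3*k**2 - 2*k + 3)/(6*k**2 + 14*k + 9).
Check: Δs_k = 3**k*(-6*k**2 - 14*k - 9). ✓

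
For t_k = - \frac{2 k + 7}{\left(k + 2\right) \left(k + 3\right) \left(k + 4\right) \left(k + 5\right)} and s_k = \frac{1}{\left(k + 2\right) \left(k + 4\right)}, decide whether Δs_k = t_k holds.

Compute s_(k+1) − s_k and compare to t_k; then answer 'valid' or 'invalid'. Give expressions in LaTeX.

s_(k+1) = 1/((k + 3)*(k + 5))
s_(k+1) − s_k = (-2*k - 7)/(k**4 + 14*k**3 + 71*k**2 + 154*k + 120)
(s_(k+1) − s_k) − t_k = 0

Valid: the claim telescopes to t_k.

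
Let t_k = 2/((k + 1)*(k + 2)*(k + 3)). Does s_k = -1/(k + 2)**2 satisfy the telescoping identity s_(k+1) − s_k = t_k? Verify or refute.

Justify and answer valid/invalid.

s_(k+1) = -1/(k + 3)**2
s_(k+1) − s_k = -1/(k + 3)**2 + (k + 2)**(-2)
(s_(k+1) − s_k) − t_k = (-3*k - 7)/(k**5 + 11*k**4 + 47*k**3 + 97*k**2 + 96*k + 36)

Invalid: residual (-3*k - 7)/(k**5 + 11*k**4 + 47*k**3 + 97*k**2 + 96*k + 36) ≠ 0.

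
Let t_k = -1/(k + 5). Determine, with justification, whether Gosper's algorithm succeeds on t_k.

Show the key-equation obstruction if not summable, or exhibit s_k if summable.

Step 1: r(k) = (k + 5)/(k + 6).
Factor: A=k + 5; B=k + 6; C=1.
Key eq: (k + 5)·f(k+1) = (k + 5)·f(k) + (1).
deg f ≤ 0 (via 1,1,0).
Write f(k) = c0. Then LHS − RHS = -1, requiring -1 = 0: contradictory. No certificate.

No — t_k has no hypergeometric antidifference.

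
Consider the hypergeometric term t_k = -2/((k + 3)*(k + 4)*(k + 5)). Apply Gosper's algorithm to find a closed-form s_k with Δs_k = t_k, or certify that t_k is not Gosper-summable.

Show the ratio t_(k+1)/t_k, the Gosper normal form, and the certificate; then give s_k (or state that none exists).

s_k = k*(-k - 7)/(12*(k + 3)*(k + 4))

The ratio is (k + 3)/(k + 6).
Factor: A=k + 3; B=k + 6; C=1.
Key eq: (k + 3)·f(k+1) = (k + 5)·f(k) + (1).
deg f ≤ 2 (via 1,1,0).
Coefficient equations give f(k) = k*(k + 7)/24.
Certificate R = B(k−1)f/C = k*(k + 5)*(k + 7)/24 gives s_k = k*(-k - 7)/(12*(k + 3)*(k + 4)).
s_(k+1) − s_k = -2/(k**3 + 12*k**2 + 47*k + 60) = t_k.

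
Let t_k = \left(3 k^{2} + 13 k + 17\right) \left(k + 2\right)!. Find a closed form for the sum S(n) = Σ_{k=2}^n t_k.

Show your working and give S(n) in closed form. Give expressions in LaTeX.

Step 1: r(k) = (k + 3)*(13*k + 3*(k + 1)**2 + 30)/(3*k**2 + 13*k + 17).
Gosper form: A/B · C(k+1)/C(k) with A=k + 3, B=1, C=k**2 + 13*k/3 + 17/3.
Solve (k + 3)·f(k+1) − (1)·f(k) = k**2 + 13*k/3 + 17/3.
Bound: deg f ≤ 1.
A polynomial solution: f(k) = (3*k + 4)/3.
Then R = B(k−1)f/C = (3*k + 4)/(3*k**2 + 13*k + 17), so s_k = R(k)·t_k = (3*k + 4)*factorial(k + 2).
s_(k+1) − s_k = (3*k**2 + 13*k + 17)*factorial(k + 2) = t_k.
s_(n+1) = (3*n + 7)*factorial(n + 3) and s_(2) = 240, so S(n) = 3*n*factorial(n + 3) + 7*factorial(n + 3) - 240.

S(n) = 3 n \left(n + 3\right)! + 7 \left(n + 3\right)! - 240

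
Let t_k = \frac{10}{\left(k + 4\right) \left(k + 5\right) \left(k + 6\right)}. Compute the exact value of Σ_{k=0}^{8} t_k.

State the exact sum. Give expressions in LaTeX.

Σ = 81/364

r(k) = (k + 4)/(k + 7) after simplifying.
Take A(k)=k + 4, B(k)=k + 7, C(k)=1.
Solve (k + 4)·f(k+1) − (k + 6)·f(k) = 1.
deg f ≤ 2 (via 1,1,0).
A polynomial solution: f(k) = k*(k + 9)/40.
R(k) = B(k−1)·f(k)/C(k) = k*(k + 6)*(k + 9)/40; s_k = R·t_k = k*(k + 9)/(4*(k + 4)*(k + 5)).
Check: Δs_k = 10/(k**3 + 15*k**2 + 74*k + 120). ✓
Σ_(k=0)^(8) t_k = s_(9) − s_(0) = 81/364 − (0) = 81/364.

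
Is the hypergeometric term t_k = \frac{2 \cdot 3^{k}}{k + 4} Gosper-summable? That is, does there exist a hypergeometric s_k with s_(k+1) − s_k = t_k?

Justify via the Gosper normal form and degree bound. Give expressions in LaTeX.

No; the degree bound rules out any f.

r(k) = 3*(k + 4)/(k + 5) after simplifying.
A = 3*k + 12, B = k + 5, C = 1.
Set up (3*k + 12)·f(k+1) − (k + 4)·f(k) − (1) = 0.
deg f ≤ -1 (via 1,1,0).
Negative degree bound (-1): no f exists, t_k not Gosper-summable.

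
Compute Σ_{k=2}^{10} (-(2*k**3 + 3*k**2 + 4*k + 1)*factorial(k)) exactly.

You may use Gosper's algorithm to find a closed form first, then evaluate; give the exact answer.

t_(k+1)/t_k = (2*k**4 + 11*k**3 + 25*k**2 + 26*k + 10)/(2*k**3 + 3*k**2 + 4*k + 1).
So A=k + 1 and B=1, with C=k**3 + 3*k**2/2 + 2*k + 1/2.
Set up (k + 1)·f(k+1) − (1)·f(k) − (k**3 + 3*k**2/2 + 2*k + 1/2) = 0.
Bound: deg f ≤ 2.
Coefficient equations give f(k) = (k - 1)*(2*k + 1)/2.
R(k) = B(k−1)·f(k)/C(k) = (k - 1)*(2*k + 1)/(2*k**3 + 3*k**2 + 4*k + 1); s_k = R·t_k = -(k - 1)*(2*k + 1)*factorial(k).
Verify: -(2*k**3 + 3*k**2 + 4*k + 1)*factorial(k) matches t_k.
Telescoping: Σ = s_(11) − s_(2) = -9180864000 − (-10) = -9180863990.

Σ = -9180863990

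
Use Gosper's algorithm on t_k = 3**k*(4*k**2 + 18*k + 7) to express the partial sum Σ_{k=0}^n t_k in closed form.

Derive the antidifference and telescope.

S(n) = 6*3**n*n**2 + 21*3**n*n + 3*3**n + 4

t_(k+1)/t_k = 3*(4*k**2 + 26*k + 29)/(4*k**2 + 18*k + 7).
Gosper form: A/B · C(k+1)/C(k) with A=3, B=1, C=k**2 + 9*k/2 + 7/4.
Solve (3)·f(k+1) − (1)·f(k) = k**2 + 9*k/2 + 7/4.
d = 2 from the (0,0,2) case.
A polynomial solution: f(k) = (2*k**2 + 3*k - 4)/4.
So s_k = (B(k−1)f/C)·t_k = ((2*k**2 + 3*k - 4)/(4*k**2 + 18*k + 7))·t_k = 3**k*(2*k**2 + 3*k - 4).
Δs = 3**k*(4*k**2 + 18*k + 7), as required.
Telescope: S(n) = s_(n+1) − s_(0) = 3**(n + 1)*(2*n**2 + 7*n + 1) − (-4) = 6*3**n*n**2 + 21*3**n*n + 3*3**n + 4.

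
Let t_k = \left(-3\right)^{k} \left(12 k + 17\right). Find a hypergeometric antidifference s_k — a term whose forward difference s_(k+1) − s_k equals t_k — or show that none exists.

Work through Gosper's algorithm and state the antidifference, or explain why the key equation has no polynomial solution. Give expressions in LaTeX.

Compute t_(k+1)/t_k: get 3*(-12*k - 29)/(12*k + 17).
Take A(k)=-3, B(k)=1, C(k)=k + 17/12.
Key eq: (-3)·f(k+1) = (1)·f(k) + (k + 17/12).
From deg A=0, deg B=0, deg C=1: d=1.
Solving with deg f ≤ 1: f(k) = -(3*k + 2)/12.
Then R = B(k−1)f/C = -(3*k + 2)/(12*k + 17), so s_k = R(k)·t_k = (-3)**k*(-3*k - 2).
Verify: (-3)**k*(12*k + 17) matches t_k.

s_k = \left(-3\right)^{k} \left(- 3 k - 2\right)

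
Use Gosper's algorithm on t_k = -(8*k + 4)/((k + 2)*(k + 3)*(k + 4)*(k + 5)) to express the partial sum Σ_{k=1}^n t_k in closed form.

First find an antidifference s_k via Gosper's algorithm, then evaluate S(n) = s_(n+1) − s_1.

r(k) = (k + 2)*(2*k + 3)/((k + 6)*(2*k + 1)) after simplifying.
A = k + 2, B = k + 6, C = k + 1/2.
Need (k + 2)·f(k+1) − (k + 5)·f(k) = k + 1/2.
deg f ≤ 3 (via 1,1,1).
Solving with deg f ≤ 3: f(k) = k*(k**2 + 9*k + 2)/48.
Then R = B(k−1)f/C = k*(k + 5)*(k**2 + 9*k + 2)/(24*(2*k + 1)), so s_k = R(k)·t_k = -k*(k**2 + 9*k + 2)/(6*(k + 2)*(k + 3)*(k + 4)).
Verify: 4*(-2*k - 1)/(k**4 + 14*k**3 + 71*k**2 + 154*k + 120) matches t_k.
Evaluate: s_(n+1) = (-n**3 - 12*n**2 - 23*n - 12)/(6*(n**3 + 12*n**2 + 47*n + 60)); subtract s_(1) = -1/30 ⇒ S(n) = 2*n*(-n**2 - 12*n - 17)/(15*(n**3 + 12*n**2 + 47*n + 60)).

S(n) = 2*n*(-n**2 - 12*n - 17)/(15*(n**3 + 12*n**2 + 47*n + 60))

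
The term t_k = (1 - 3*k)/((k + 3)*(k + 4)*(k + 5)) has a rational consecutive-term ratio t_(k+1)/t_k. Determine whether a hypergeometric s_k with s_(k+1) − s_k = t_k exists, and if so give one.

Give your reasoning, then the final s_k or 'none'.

s_k = k*(2 - k)/(3*(k + 3)*(k + 4))

t_(k+1)/t_k = (k + 3)*(3*k + 2)/((k + 6)*(3*k - 1)).
Normal form (A,B,C) = (k + 3, k + 6, k - 1/3).
Key eq: (k + 3)·f(k+1) = (k + 5)·f(k) + (k - 1/3).
deg f ≤ 2 (via 1,1,1).
Coefficient equations give f(k) = k*(k - 2)/9.
Get s_k = R·t_k = k*(2 - k)/(3*(k + 3)*(k + 4)) with R(k) = B(k−1)f(k)/C(k) = k*(k - 2)*(k + 5)/(3*(3*k - 1)).
Δs = (1 - 3*k)/(k**3 + 12*k**2 + 47*k + 60), as required.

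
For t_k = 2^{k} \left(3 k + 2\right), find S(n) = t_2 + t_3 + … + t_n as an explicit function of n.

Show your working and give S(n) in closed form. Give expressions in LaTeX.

t_(k+1)/t_k = 2*(3*k + 5)/(3*k + 2).
Normal form (A,B,C) = (2, 1, k + 2/3).
Need (2)·f(k+1) − (1)·f(k) = k + 2/3.
deg f ≤ 1 (via 0,0,1).
Solving with deg f ≤ 1: f(k) = (3*k - 4)/3.
Certificate R = B(k−1)f/C = (3*k - 4)/(3*k + 2) gives s_k = 2**k*(3*k - 4).
Verify: 2**k*(3*k + 2) matches t_k.
Σ_(k=2)^n t_k = s_(n+1) − s_(2) = (2**(n + 1)*(3*n - 1)) − (8), i.e. 6*2**n*n - 2*2**n - 8.

S(n) = 6 \cdot 2^{n} n - 2 \cdot 2^{n} - 8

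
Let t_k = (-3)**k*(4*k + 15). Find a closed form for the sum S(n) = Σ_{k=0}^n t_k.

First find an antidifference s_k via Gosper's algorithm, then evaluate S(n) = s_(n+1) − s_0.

r(k) = 3*(-4*k - 19)/(4*k + 15) after simplifying.
A = -3, B = 1, C = k + 15/4.
Solve (-3)·f(k+1) − (1)·f(k) = k + 15/4.
Degrees (0,0,1) ⇒ d ≤ 1.
A polynomial solution: f(k) = -(k + 3)/4.
R(k) = B(k−1)·f(k)/C(k) = -(k + 3)/(4*k + 15); s_k = R·t_k = (-3)**k*(-k - 3).
Verify: (-3)**k*(4*k + 15) matches t_k.
Σ_(k=0)^n t_k = s_(n+1) − s_(0) = (3*(-3)**n*(n + 4)) − (-3), i.e. 3*(-3)**n*n + 12*(-3)**n + 3.

S(n) = 3*(-3)**n*n + 12*(-3)**n + 3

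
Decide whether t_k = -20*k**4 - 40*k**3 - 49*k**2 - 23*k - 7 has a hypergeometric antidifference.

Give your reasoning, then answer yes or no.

t_(k+1)/t_k = (20*k**4 + 120*k**3 + 289*k**2 + 321*k + 139)/(20*k**4 + 40*k**3 + 49*k**2 + 23*k + 7).
Normal form (A,B,C) = (1, 1, k**4 + 2*k**3 + 49*k**2/20 + 23*k/20 + 7/20).
Need (1)·f(k+1) − (1)·f(k) = k**4 + 2*k**3 + 49*k**2/20 + 23*k/20 + 7/20.
Bound: deg f ≤ 5.
A polynomial solution: f(k) = k*(4*k**4 + 3*k**2 - 3*k + 3)/20.
R(k) = B(k−1)·f(k)/C(k) = k*(4*k**4 + 3*k**2 - 3*k + 3)/(20*k**4 + 40*k**3 + 49*k**2 + 23*k + 7); s_k = R·t_k = k*(-4*k**4 - 3*k**2 + 3*k - 3).
s_(k+1) − s_k = -20*k**4 - 40*k**3 - 49*k**2 - 23*k - 7 = t_k.

Yes. s_k = k*(-4*k**4 - 3*k**2 + 3*k - 3).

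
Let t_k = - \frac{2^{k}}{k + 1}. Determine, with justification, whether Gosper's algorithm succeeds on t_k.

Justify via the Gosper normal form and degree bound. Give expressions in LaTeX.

No — negative degree bound, so no certificate f.

t_(k+1)/t_k = 2*(k + 1)/(k + 2).
So A=2*k + 2 and B=k + 2, with C=1.
Need (2*k + 2)·f(k+1) − (k + 1)·f(k) = 1.
Degrees (1,1,0) ⇒ d ≤ -1.
d = -1 < 0 ⇒ no nonzero polynomial f; not summable.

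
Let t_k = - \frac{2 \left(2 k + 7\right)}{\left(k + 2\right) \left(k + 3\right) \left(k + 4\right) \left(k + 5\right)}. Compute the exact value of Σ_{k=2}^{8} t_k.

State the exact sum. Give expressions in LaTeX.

Σ = -119/1716

Step 1: r(k) = (k + 2)*(2*k + 9)/((k + 6)*(2*k + 7)).
Gosper form: A/B · C(k+1)/C(k) with A=k + 2, B=k + 6, C=k + 7/2.
Solve (k + 2)·f(k+1) − (k + 5)·f(k) = k + 7/2.
Degrees (1,1,1) ⇒ d ≤ 3.
Coefficient equations give f(k) = k*(k + 3)*(k + 6)/16.
So s_k = (B(k−1)f/C)·t_k = (k*(k + 3)*(k + 5)*(k + 6)/(8*(2*k + 7)))·t_k = k*(-k - 6)/(4*(k**2 + 6*k + 8)).
Δs = 2*(-2*k - 7)/(k**4 + 14*k**3 + 71*k**2 + 154*k + 120), as required.
Evaluate s at k=9 and k=2: -135/572 and -1/6; difference -119/1716.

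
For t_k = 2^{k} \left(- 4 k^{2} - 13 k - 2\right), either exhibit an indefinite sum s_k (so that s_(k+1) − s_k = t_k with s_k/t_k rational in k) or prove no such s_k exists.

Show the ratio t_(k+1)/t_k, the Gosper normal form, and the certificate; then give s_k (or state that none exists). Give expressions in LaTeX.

Step 1: r(k) = 2*(4*k**2 + 21*k + 19)/(4*k**2 + 13*k + 2).
A = 2, B = 1, C = k**2 + 13*k/4 + 1/2.
Need (2)·f(k+1) − (1)·f(k) = k**2 + 13*k/4 + 1/2.
deg f ≤ 2 (via 0,0,2).
Solve for f: f(k) = k*(4*k - 3)/4 (degree 2 ≤ 2).
Then R = B(k−1)f/C = k*(4*k - 3)/(4*k**2 + 13*k + 2), so s_k = R(k)·t_k = 2**k*k*(3 - 4*k).
s_(k+1) − s_k = 2**k*(-4*k**2 - 13*k - 2) = t_k.

s_k = 2^{k} k \left(3 - 4 k\right)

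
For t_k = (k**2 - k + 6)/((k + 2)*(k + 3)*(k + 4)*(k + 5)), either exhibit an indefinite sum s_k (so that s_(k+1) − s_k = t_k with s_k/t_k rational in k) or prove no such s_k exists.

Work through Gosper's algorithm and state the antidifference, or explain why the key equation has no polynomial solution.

s_k = k*(k**2 + 3*k + 14)/(6*(k + 2)*(k + 3)*(k + 4))

Compute t_(k+1)/t_k: get (k + 2)*(-k + (k + 1)**2 + 5)/((k + 6)*(k**2 - k + 6)).
Take A(k)=k + 2, B(k)=k + 6, C(k)=k**2 - k + 6.
Solve (k + 2)·f(k+1) − (k + 5)·f(k) = k**2 - k + 6.
d = 3 from the (1,1,2) case.
A polynomial solution: f(k) = k*(k**2 + 3*k + 14)/6.
Then R = B(k−1)f/C = k*(k + 5)*(k**2 + 3*k + 14)/(6*(k**2 - k + 6)), so s_k = R(k)·t_k = k*(k**2 + 3*k + 14)/(6*(k + 2)*(k + 3)*(k + 4)).
s_(k+1) − s_k = (k**2 - k + 6)/(k**4 + 14*k**3 + 71*k**2 + 154*k + 120) = t_k.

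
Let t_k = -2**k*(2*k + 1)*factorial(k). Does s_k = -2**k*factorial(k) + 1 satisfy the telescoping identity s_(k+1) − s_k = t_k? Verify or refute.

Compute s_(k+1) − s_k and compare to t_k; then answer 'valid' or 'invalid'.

s_(k+1) = -2**(k + 1)*factorial(k + 1) + 1
s_(k+1) − s_k = -2**k*(2*k + 1)*factorial(k)
(s_(k+1) − s_k) − t_k = 0

valid; difference matches t_k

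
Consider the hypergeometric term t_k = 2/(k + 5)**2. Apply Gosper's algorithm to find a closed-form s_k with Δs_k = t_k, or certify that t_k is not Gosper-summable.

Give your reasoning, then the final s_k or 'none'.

none (Gosper's algorithm certifies no s_k)

The ratio is (k + 5)**2/(k + 6)**2.
Take A(k)=k**2 + 10*k + 25, B(k)=k**2 + 12*k + 36, C(k)=1.
Need (k**2 + 10*k + 25)·f(k+1) − (k**2 + 10*k + 25)·f(k) = 1.
Bound: deg f ≤ 0.
Put f(k) = c0: A·f(k+1) − B(k−1)·f(k) − C = -1; need -1 = 0 — inconsistent ⇒ no f, not summable.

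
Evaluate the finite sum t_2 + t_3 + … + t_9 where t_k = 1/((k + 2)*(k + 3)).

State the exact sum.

Σ = 1/6

The ratio is (k + 2)/(k + 4).
Gosper form: A/B · C(k+1)/C(k) with A=k + 2, B=k + 4, C=1.
f must satisfy (k + 2)·f(k+1) − (k + 3)·f(k) = 1.
Degrees (1,1,0) ⇒ d ≤ 1.
Match coefficients ⇒ f(k) = k/2.
Get s_k = R·t_k = k/(2*(k + 2)) with R(k) = B(k−1)f(k)/C(k) = k*(k + 3)/2.
Δs = 1/(k**2 + 5*k + 6), as required.
Σ_(k=2)^(9) t_k = s_(10) − s_(2) = 5/12 − (1/4) = 1/6.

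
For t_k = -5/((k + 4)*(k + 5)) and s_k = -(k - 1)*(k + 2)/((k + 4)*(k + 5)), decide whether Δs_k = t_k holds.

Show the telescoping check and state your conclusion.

s_(k+1) = -k*(k + 3)/((k + 5)*(k + 6))
s_(k+1) − s_k = 4*(-2*k - 3)/(k**3 + 15*k**2 + 74*k + 120)
(s_(k+1) − s_k) − t_k = 3*(6 - k)/(k**3 + 15*k**2 + 74*k + 120)

Invalid: residual 3*(6 - k)/(k**3 + 15*k**2 + 74*k + 120) ≠ 0.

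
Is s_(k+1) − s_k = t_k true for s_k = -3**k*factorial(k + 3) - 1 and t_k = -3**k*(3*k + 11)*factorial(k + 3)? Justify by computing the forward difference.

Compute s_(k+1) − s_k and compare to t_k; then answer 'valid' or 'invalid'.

valid; difference matches t_k

s_(k+1) = -3**(k + 1)*factorial(k + 4) - 1
s_(k+1) − s_k = -3**k*(3*k + 11)*factorial(k + 3)
(s_(k+1) − s_k) − t_k = 0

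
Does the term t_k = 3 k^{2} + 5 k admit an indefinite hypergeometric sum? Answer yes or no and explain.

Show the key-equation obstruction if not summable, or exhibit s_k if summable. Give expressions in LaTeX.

t_(k+1)/t_k = (3*k**2 + 11*k + 8)/(k*(3*k + 5)).
So A=1 and B=1, with C=k**2 + 5*k/3.
Solve (1)·f(k+1) − (1)·f(k) = k**2 + 5*k/3.
d = 3 from the (0,0,2) case.
A polynomial solution: f(k) = k*(k - 1)*(k + 2)/3.
Certificate R = B(k−1)f/C = (k - 1)*(k + 2)/(3*k + 5) gives s_k = k*(k**2 + k - 2).
s_(k+1) − s_k = k*(3*k + 5) = t_k.

Yes. s_k = k \left(k^{2} + k - 2\right).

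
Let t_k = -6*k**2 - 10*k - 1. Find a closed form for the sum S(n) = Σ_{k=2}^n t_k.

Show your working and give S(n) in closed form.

S(n) = -2*n**3 - 8*n**2 - 7*n + 17

Step 1: r(k) = (6*k**2 + 22*k + 17)/(6*k**2 + 10*k + 1).
Gosper form: A/B · C(k+1)/C(k) with A=1, B=1, C=k**2 + 5*k/3 + 1/6.
Key eq: (1)·f(k+1) = (1)·f(k) + (k**2 + 5*k/3 + 1/6).
Bound: deg f ≤ 3.
Solve for f: f(k) = k*(2*k**2 + 2*k - 3)/6 (degree 3 ≤ 3).
Get s_k = R·t_k = k*(-2*k**2 - 2*k + 3) with R(k) = B(k−1)f(k)/C(k) = k*(2*k**2 + 2*k - 3)/(6*k**2 + 10*k + 1).
Verify: -6*k**2 - 10*k - 1 matches t_k.
s_(n+1) = -2*n**3 - 8*n**2 - 7*n - 1 and s_(2) = -18, so S(n) = -2*n**3 - 8*n**2 - 7*n + 17.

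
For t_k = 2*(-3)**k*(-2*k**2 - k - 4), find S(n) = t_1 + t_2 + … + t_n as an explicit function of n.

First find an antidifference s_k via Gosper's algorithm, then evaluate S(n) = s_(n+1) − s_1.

t_(k+1)/t_k = 3*(-2*k**2 - 5*k - 7)/(2*k**2 + k + 4).
So A=-3 and B=1, with C=k**2 + k/2 + 2.
Key eq: (-3)·f(k+1) = (1)·f(k) + (k**2 + k/2 + 2).
deg f ≤ 2 (via 0,0,2).
Coefficient equations give f(k) = -(k**2 - k + 2)/4.
Certificate R = B(k−1)f/C = -(k**2 - k + 2)/(2*(2*k**2 + k + 4)) gives s_k = (-3)**k*(k**2 - k + 2).
Δs = 2*(-3)**k*(-2*k**2 - k - 4), as required.
Evaluate: s_(n+1) = (-3)**(n + 1)*(n**2 + n + 2); subtract s_(1) = -6 ⇒ S(n) = -3*(-3)**n*n**2 - 3*(-3)**n*n - 6*(-3)**n + 6.

S(n) = -3*(-3)**n*n**2 - 3*(-3)**n*n - 6*(-3)**n + 6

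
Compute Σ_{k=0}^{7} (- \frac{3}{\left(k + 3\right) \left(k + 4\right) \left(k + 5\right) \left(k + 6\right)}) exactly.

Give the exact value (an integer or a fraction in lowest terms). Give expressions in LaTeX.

Σ = -23/1430

r(k) = (k + 3)/(k + 7) after simplifying.
Normal form (A,B,C) = (k + 3, k + 7, 1).
Set up (k + 3)·f(k+1) − (k + 6)·f(k) − (1) = 0.
Degrees (1,1,0) ⇒ d ≤ 3.
Match coefficients ⇒ f(k) = k*(k**2 + 12*k + 47)/180.
Then R = B(k−1)f/C = k*(k + 6)*(k**2 + 12*k + 47)/180, so s_k = R(k)·t_k = k*(-k**2 - 12*k - 47)/(60*(k + 3)*(k + 4)*(k + 5)).
Δs = -3/(k**4 + 18*k**3 + 119*k**2 + 342*k + 360), as required.
Sum = s_(8) − s_(0); s_(8) = -23/1430, s_(0) = 0 ⇒ -23/1430.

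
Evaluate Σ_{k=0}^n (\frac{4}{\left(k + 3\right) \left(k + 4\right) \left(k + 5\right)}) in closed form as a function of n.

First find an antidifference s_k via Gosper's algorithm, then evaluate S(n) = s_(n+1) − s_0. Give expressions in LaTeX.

Compute t_(k+1)/t_k: get (k + 3)/(k + 6).
Normal form (A,B,C) = (k + 3, k + 6, 1).
Set up (k + 3)·f(k+1) − (k + 5)·f(k) − (1) = 0.
From deg A=1, deg B=1, deg C=0: d=2.
A polynomial solution: f(k) = k*(k + 7)/24.
Get s_k = R·t_k = k*(k + 7)/(6*(k + 3)*(k + 4)) with R(k) = B(k−1)f(k)/C(k) = k*(k + 5)*(k + 7)/24.
Verify: 4/(k**3 + 12*k**2 + 47*k + 60) matches t_k.
Telescope: S(n) = s_(n+1) − s_(0) = (n**2 + 9*n + 8)/(6*(n**2 + 9*n + 20)) − (0) = (n**2 + 9*n + 8)/(6*(n**2 + 9*n + 20)).

S(n) = \frac{n^{2} + 9 n + 8}{6 \left(n^{2} + 9 n + 20\right)}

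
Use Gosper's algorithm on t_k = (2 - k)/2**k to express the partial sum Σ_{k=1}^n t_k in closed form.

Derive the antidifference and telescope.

r(k) = (k - 1)/(2*(k - 2)) after simplifying.
Normal form (A,B,C) = (1/2, 1, k - 2).
Set up (1/2)·f(k+1) − (1)·f(k) − (k - 2) = 0.
d = 1 from the (0,0,1) case.
Match coefficients ⇒ f(k) = -2*(k - 1).
Then R = B(k−1)f/C = -2*(k - 1)/(k - 2), so s_k = R(k)·t_k = 2**(1 - k)*(k - 1).
Verify: (2 - k)/2**k matches t_k.
Evaluate: s_(n+1) = n/2**n; subtract s_(1) = 0 ⇒ S(n) = n/2**n.

S(n) = n/2**n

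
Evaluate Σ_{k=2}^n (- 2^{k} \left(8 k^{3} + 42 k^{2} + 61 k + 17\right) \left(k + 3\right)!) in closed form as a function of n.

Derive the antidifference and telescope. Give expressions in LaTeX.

S(n) = - 8 \cdot 2^{n} n^{2} \left(n + 4\right)! - 14 \cdot 2^{n} n \left(n + 4\right)! - 4 \cdot 2^{n} \left(n + 4\right)! + 6240

t_(k+1)/t_k = 2*(8*k**4 + 98*k**3 + 433*k**2 + 804*k + 512)/(8*k**3 + 42*k**2 + 61*k + 17).
Normal form (A,B,C) = (2*k + 8, 1, k**3 + 21*k**2/4 + 61*k/8 + 17/8).
Set up (2*k + 8)·f(k+1) − (1)·f(k) − (k**3 + 21*k**2/4 + 61*k/8 + 17/8) = 0.
deg f ≤ 2 (via 1,0,3).
Match coefficients ⇒ f(k) = (4*k**2 - k - 1)/8.
So s_k = (B(k−1)f/C)·t_k = ((4*k**2 - k - 1)/(8*k**3 + 42*k**2 + 61*k + 17))·t_k = 2**k*(-4*k**2 + k + 1)*factorial(k + 3).
s_(k+1) − s_k = -2**k*(8*k**3 + 42*k**2 + 61*k + 17)*factorial(k + 3) = t_k.
s_(n+1) = -2**(n + 1)*(4*n**2 + 7*n + 2)*factorial(n + 4) and s_(2) = -6240, so S(n) = -8*2**n*n**2*factorial(n + 4) - 14*2**n*n*factorial(n + 4) - 4*2**n*factorial(n + 4) + 6240.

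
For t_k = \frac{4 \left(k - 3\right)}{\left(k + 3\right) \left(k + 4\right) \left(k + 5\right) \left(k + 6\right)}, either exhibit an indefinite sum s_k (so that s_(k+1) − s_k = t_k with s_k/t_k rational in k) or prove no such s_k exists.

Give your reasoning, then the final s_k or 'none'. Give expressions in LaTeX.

Compute t_(k+1)/t_k: get (k - 2)*(k + 3)/((k - 3)*(k + 7)).
Factor: A=k + 3; B=k + 7; C=k - 3.
Key eq: (k + 3)·f(k+1) = (k + 6)·f(k) + (k - 3).
d = 3 from the (1,1,1) case.
Solving with deg f ≤ 3: f(k) = -k*(k**2 + 12*k + 107)/120.
Then R = B(k−1)f/C = -k*(k + 6)*(k**2 + 12*k + 107)/(120*(k - 3)), so s_k = R(k)·t_k = k*(-k**2 - 12*k - 107)/(30*(k + 3)*(k + 4)*(k + 5)).
Verify: 4*(k - 3)/(k**4 + 18*k**3 + 119*k**2 + 342*k + 360) matches t_k.

s_k = \frac{k \left(- k^{2} - 12 k - 107\right)}{30 \left(k + 3\right) \left(k + 4\right) \left(k + 5\right)}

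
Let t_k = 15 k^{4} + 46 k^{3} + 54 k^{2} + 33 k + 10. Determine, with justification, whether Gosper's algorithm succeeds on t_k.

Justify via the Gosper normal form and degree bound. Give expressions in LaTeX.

Yes. s_k = k \left(3 k^{4} + 4 k^{3} + k + 2\right).

Compute t_(k+1)/t_k: get (15*k**4 + 106*k**3 + 282*k**2 + 339*k + 158)/(15*k**4 + 46*k**3 + 54*k**2 + 33*k + 10).
Factor: A=1; B=1; C=k**4 + 46*k**3/15 + 18*k**2/5 + 11*k/5 + 2/3.
f must satisfy (1)·f(k+1) − (1)·f(k) = k**4 + 46*k**3/15 + 18*k**2/5 + 11*k/5 + 2/3.
d = 5 from the (0,0,4) case.
Solving with deg f ≤ 5: f(k) = k*(k + 1)*(3*k**3 + k**2 - k + 2)/15.
Certificate R = B(k−1)f/C = k*(3*k**3 + k**2 - k + 2)/(15*k**3 + 31*k**2 + 23*k + 10) gives s_k = k*(3*k**4 + 4*k**3 + k + 2).
Δs = 15*k**4 + 46*k**3 + 54*k**2 + 33*k + 10, as required.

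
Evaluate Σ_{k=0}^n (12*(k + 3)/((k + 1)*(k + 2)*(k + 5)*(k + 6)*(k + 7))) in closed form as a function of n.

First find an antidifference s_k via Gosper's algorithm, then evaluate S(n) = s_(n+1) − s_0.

r(k) = (k + 1)*(k + 4)*(k + 5)/((k + 3)**2*(k + 8)) after simplifying.
Gosper form: A/B · C(k+1)/C(k) with A=k + 1, B=k + 8, C=k**3 + 10*k**2 + 33*k + 36.
f must satisfy (k + 1)·f(k+1) − (k + 7)·f(k) = k**3 + 10*k**2 + 33*k + 36.
From deg A=1, deg B=1, deg C=3: d=6.
A polynomial solution: f(k) = k*(k + 2)*(k + 3)*(k + 4)*(k**2 + 12*k + 41)/90.
Certificate R = B(k−1)f/C = k*(k + 2)*(k + 7)*(k**2 + 12*k + 41)/(90*(k + 3)) gives s_k = 2*k*(k**2 + 12*k + 41)/(15*(k**3 + 12*k**2 + 41*k + 30)).
Verify: 12*(k + 3)/(k**5 + 21*k**4 + 163*k**3 + 567*k**2 + 844*k + 420) matches t_k.
Evaluate: s_(n+1) = 2*(n**3 + 15*n**2 + 68*n + 54)/(15*(n**3 + 15*n**2 + 68*n + 84)); subtract s_(0) = 0 ⇒ S(n) = 2*(n**3 + 15*n**2 + 68*n + 54)/(15*(n**3 + 15*n**2 + 68*n + 84)).

S(n) = 2*(n**3 + 15*n**2 + 68*n + 54)/(15*(n**3 + 15*n**2 + 68*n + 84))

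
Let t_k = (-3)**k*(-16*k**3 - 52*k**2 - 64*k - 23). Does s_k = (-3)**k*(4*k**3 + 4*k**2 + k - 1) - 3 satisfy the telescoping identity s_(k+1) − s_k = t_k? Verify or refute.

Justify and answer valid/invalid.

valid (s_(k+1) − s_k reduces to t_k)

s_(k+1) = -3*(-3)**k*(k + 4*(k + 1)**3 + 4*(k + 1)**2) - 3
s_(k+1) − s_k = (-3)**k*(-16*k**3 - 52*k**2 - 64*k - 23)
(s_(k+1) − s_k) − t_k = 0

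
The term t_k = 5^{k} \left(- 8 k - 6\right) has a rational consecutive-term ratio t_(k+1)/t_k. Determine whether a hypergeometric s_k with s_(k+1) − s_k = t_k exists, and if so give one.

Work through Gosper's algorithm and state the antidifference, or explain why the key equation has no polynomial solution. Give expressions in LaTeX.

Ratio r(k) = 5*(4*k + 7)/(4*k + 3).
A = 5, B = 1, C = k + 3/4.
Key eq: (5)·f(k+1) = (1)·f(k) + (k + 3/4).
From deg A=0, deg B=0, deg C=1: d=1.
Solving with deg f ≤ 1: f(k) = (2*k - 1)/8.
R(k) = B(k−1)·f(k)/C(k) = (2*k - 1)/(2*(4*k + 3)); s_k = R·t_k = 5**k*(1 - 2*k).
Check: Δs_k = 5**k*(-8*k - 6). ✓

s_k = 5^{k} \left(1 - 2 k\right)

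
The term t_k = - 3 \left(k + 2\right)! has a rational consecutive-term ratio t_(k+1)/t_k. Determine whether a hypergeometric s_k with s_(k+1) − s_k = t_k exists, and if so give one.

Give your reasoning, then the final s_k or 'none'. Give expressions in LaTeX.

none (Gosper's algorithm certifies no s_k)

The ratio is k + 3.
Normal form (A,B,C) = (k + 3, 1, 1).
Set up (k + 3)·f(k+1) − (1)·f(k) − (1) = 0.
Bound: deg f ≤ -1.
Negative degree bound (-1): no f exists, t_k not Gosper-summable.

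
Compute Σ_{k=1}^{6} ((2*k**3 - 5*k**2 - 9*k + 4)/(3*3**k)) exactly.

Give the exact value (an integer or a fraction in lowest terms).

Σ = -3182/2187

Compute t_(k+1)/t_k: get (2*k**3 + k**2 - 13*k - 8)/(3*(2*k**3 - 5*k**2 - 9*k + 4)).
Factor: A=1/3; B=1; C=k**3 - 5*k**2/2 - 9*k/2 + 2.
f must satisfy (1/3)·f(k+1) − (1)·f(k) = k**3 - 5*k**2/2 - 9*k/2 + 2.
d = 3 from the (0,0,3) case.
Match coefficients ⇒ f(k) = -3*k*(k**2 - k - 4)/2.
Get s_k = R·t_k = k*(-k**2 + k + 4)/3**k with R(k) = B(k−1)f(k)/C(k) = -3*k*(k**2 - k - 4)/(2*k**3 - 5*k**2 - 9*k + 4).
Verify: (2*k**3 - 5*k**2 - 9*k + 4)/(3*3**k) matches t_k.
Telescoping: Σ = s_(7) − s_(1) = -266/2187 − (4/3) = -3182/2187.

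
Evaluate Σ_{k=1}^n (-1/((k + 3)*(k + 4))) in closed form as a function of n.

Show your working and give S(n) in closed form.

Compute t_(k+1)/t_k: get (k + 3)/(k + 5).
Gosper form: A/B · C(k+1)/C(k) with A=k + 3, B=k + 5, C=1.
Key eq: (k + 3)·f(k+1) = (k + 4)·f(k) + (1).
d = 1 from the (1,1,0) case.
Solving with deg f ≤ 1: f(k) = k/3.
Certificate R = B(k−1)f/C = k*(k + 4)/3 gives s_k = -k/(3*k + 9).
Verify: -1/(k**2 + 7*k + 12) matches t_k.
Σ_(k=1)^n t_k = s_(n+1) − s_(1) = ((-n - 1)/(3*(n + 4))) − (-1/12), i.e. -n/(4*n + 16).

S(n) = -n/(4*n + 16)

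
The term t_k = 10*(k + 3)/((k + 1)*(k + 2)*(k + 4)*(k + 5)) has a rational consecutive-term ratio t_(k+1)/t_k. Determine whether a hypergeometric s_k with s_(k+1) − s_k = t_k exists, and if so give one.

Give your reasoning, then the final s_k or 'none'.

Step 1: r(k) = (k + 1)*(k + 4)**2/((k + 3)**2*(k + 6)).
Take A(k)=k + 1, B(k)=k + 6, C(k)=k**2 + 6*k + 9.
Key eq: (k + 1)·f(k+1) = (k + 5)·f(k) + (k**2 + 6*k + 9).
Bound: deg f ≤ 4.
Coefficient equations give f(k) = k*(k + 2)*(k + 3)*(k + 5)/8.
Certificate R = B(k−1)f/C = k*(k + 2)*(k + 5)**2/(8*(k + 3)) gives s_k = 5*k*(k + 5)/(4*(k**2 + 5*k + 4)).
Δs = 10*(k + 3)/(k**4 + 12*k**3 + 49*k**2 + 78*k + 40), as required.

s_k = 5*k*(k + 5)/(4*(k**2 + 5*k + 4))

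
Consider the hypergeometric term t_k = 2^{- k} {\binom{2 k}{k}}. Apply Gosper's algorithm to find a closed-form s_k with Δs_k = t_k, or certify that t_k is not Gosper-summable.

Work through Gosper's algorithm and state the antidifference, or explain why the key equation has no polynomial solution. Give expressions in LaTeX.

t_(k+1)/t_k = (2*k + 1)/(k + 1).
Take A(k)=2*k + 1, B(k)=k + 1, C(k)=1.
Need (2*k + 1)·f(k+1) − (k)·f(k) = 1.
Degrees (1,1,0) ⇒ d ≤ -1.
deg f ≤ -1 is impossible — no certificate.

no hypergeometric antidifference exists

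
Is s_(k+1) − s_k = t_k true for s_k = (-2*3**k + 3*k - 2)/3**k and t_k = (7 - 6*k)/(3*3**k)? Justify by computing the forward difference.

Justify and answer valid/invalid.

Valid — Δs_k = t_k.

s_(k+1) = -2 + k/3**k + 1/(3*3**k)
s_(k+1) − s_k = (7 - 6*k)/(3*3**k)
(s_(k+1) − s_k) − t_k = 0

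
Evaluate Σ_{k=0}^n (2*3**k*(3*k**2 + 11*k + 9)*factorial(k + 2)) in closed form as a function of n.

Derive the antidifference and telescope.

Step 1: r(k) = 3*(3*k**3 + 26*k**2 + 74*k + 69)/(3*k**2 + 11*k + 9).
A = 3*k + 9, B = 1, C = k**2 + 11*k/3 + 3.
Key eq: (3*k + 9)·f(k+1) = (1)·f(k) + (k**2 + 11*k/3 + 3).
From deg A=1, deg B=0, deg C=2: d=1.
Coefficient equations give f(k) = k/3.
So s_k = (B(k−1)f/C)·t_k = (k/(3*k**2 + 11*k + 9))·t_k = 2*3**k*k*factorial(k + 2).
Δs = 2*3**k*(3*k**2 + 11*k + 9)*factorial(k + 2), as required.
Σ_(k=0)^n t_k = s_(n+1) − s_(0) = (6*3**n*(n + 1)*factorial(n + 3)) − (0), i.e. 6*3**n*(n + 1)*factorial(n + 3).

S(n) = 6*3**n*(n + 1)*factorial(n + 3)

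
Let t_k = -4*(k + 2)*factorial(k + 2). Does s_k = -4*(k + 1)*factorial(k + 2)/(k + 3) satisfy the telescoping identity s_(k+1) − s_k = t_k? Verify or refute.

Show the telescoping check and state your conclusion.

Invalid: residual 8*(k**2 + 5*k + 5)*factorial(k + 2)/((k + 3)*(k + 4)) ≠ 0.

s_(k+1) = -4*(k + 2)*factorial(k + 3)/(k + 4)
s_(k+1) − s_k = -4*(k**3 + 7*k**2 + 16*k + 14)*factorial(k + 2)/((k + 3)*(k + 4))
(s_(k+1) − s_k) − t_k = 8*(k**2 + 5*k + 5)*factorial(k + 2)/((k + 3)*(k + 4))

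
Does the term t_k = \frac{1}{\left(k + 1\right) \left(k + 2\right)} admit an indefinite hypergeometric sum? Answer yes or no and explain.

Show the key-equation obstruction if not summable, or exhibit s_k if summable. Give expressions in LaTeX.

The ratio is (k + 1)/(k + 3).
So A=k + 1 and B=k + 3, with C=1.
Solve (k + 1)·f(k+1) − (k + 2)·f(k) = 1.
Degrees (1,1,0) ⇒ d ≤ 1.
Coefficient equations give f(k) = k.
Then R = B(k−1)f/C = k*(k + 2), so s_k = R(k)·t_k = k/(k + 1).
Verify: 1/(k**2 + 3*k + 2) matches t_k.

Yes. s_k = \frac{k}{k + 1}.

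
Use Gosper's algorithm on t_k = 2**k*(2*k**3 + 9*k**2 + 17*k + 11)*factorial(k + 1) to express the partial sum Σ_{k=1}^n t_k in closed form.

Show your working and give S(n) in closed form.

t_(k+1)/t_k = 2*(2*k**4 + 19*k**3 + 71*k**2 + 121*k + 78)/(2*k**3 + 9*k**2 + 17*k + 11).
So A=2*k + 4 and B=1, with C=k**3 + 9*k**2/2 + 17*k/2 + 11/2.
Set up (2*k + 4)·f(k+1) − (1)·f(k) − (k**3 + 9*k**2/2 + 17*k/2 + 11/2) = 0.
Bound: deg f ≤ 2.
Solve for f: f(k) = (k**2 + k + 1)/2 (degree 2 ≤ 2).
R(k) = B(k−1)·f(k)/C(k) = (k**2 + k + 1)/(2*k**3 + 9*k**2 + 17*k + 11); s_k = R·t_k = 2**k*(k**2 + k + 1)*factorial(k + 1).
Δs = 2**k*(2*k**3 + 9*k**2 + 17*k + 11)*factorial(k + 1), as required.
Σ_(k=1)^n t_k = s_(n+1) − s_(1) = (2**(n + 1)*(n**2 + 3*n + 3)*factorial(n + 2)) − (12), i.e. 2*2**n*n**4*factorial(n) + 12*2**n*n**3*factorial(n) + 28*2**n*n**2*factorial(n) + 30*2**n*n*factorial(n) + 12*2**n*factorial(n) - 12.

S(n) = 2*2**n*n**4*factorial(n) + 12*2**n*n**3*factorial(n) + 28*2**n*n**2*factorial(n) + 30*2**n*n*factorial(n) + 12*2**n*factorial(n) - 12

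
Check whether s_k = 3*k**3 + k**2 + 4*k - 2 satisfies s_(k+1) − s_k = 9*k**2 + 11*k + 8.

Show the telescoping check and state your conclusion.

Valid — Δs_k = t_k.

s_(k+1) = 3*k**3 + 10*k**2 + 15*k + 6
s_(k+1) − s_k = 9*k**2 + 11*k + 8
(s_(k+1) − s_k) − t_k = 0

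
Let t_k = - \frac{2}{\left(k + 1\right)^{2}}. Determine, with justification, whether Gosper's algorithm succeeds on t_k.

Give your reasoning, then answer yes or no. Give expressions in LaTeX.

Compute t_(k+1)/t_k: get (k + 1)**2/(k + 2)**2.
Gosper form: A/B · C(k+1)/C(k) with A=k**2 + 2*k + 1, B=k**2 + 4*k + 4, C=1.
f must satisfy (k**2 + 2*k + 1)·f(k+1) − (k**2 + 2*k + 1)·f(k) = 1.
Bound: deg f ≤ 0.
Write f(k) = c0. Then LHS − RHS = -1, requiring -1 = 0: contradictory. No certificate.

No — key equation has no polynomial f.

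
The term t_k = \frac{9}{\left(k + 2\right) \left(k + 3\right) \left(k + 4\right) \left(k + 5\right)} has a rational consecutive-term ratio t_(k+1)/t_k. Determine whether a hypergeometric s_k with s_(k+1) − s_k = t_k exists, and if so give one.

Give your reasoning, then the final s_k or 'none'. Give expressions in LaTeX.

r(k) = (k + 2)/(k + 6) after simplifying.
Take A(k)=k + 2, B(k)=k + 6, C(k)=1.
Set up (k + 2)·f(k+1) − (k + 5)·f(k) − (1) = 0.
Bound: deg f ≤ 3.
A polynomial solution: f(k) = k*(k**2 + 9*k + 26)/72.
Certificate R = B(k−1)f/C = k*(k + 5)*(k**2 + 9*k + 26)/72 gives s_k = k*(k**2 + 9*k + 26)/(8*(k + 2)*(k + 3)*(k + 4)).
Verify: 9/(k**4 + 14*k**3 + 71*k**2 + 154*k + 120) matches t_k.

s_k = \frac{k \left(k^{2} + 9 k + 26\right)}{8 \left(k + 2\right) \left(k + 3\right) \left(k + 4\right)}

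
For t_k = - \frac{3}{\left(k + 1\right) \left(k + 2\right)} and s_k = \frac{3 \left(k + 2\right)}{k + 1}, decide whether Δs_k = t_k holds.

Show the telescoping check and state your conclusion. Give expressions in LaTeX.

s_(k+1) = 3*(k + 3)/(k + 2)
s_(k+1) − s_k = -3/(k**2 + 3*k + 2)
(s_(k+1) − s_k) − t_k = 0

valid (s_(k+1) − s_k reduces to t_k)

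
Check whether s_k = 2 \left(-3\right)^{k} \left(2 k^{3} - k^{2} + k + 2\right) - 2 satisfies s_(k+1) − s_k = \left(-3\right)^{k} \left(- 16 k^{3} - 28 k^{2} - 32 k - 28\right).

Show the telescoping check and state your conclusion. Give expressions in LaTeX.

valid; difference matches t_k

s_(k+1) = 2*(-3)**(k + 1)*(k + 2*(k + 1)**3 - (k + 1)**2 + 3) - 2
s_(k+1) − s_k = (-3)**k*(-16*k**3 - 28*k**2 - 32*k - 28)
(s_(k+1) − s_k) − t_k = 0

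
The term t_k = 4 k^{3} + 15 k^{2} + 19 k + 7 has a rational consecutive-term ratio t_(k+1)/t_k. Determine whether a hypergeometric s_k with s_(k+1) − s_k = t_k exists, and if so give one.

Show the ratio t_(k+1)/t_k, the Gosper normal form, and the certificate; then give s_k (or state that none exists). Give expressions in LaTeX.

Compute t_(k+1)/t_k: get (4*k**3 + 27*k**2 + 61*k + 45)/(4*k**3 + 15*k**2 + 19*k + 7).
A = 1, B = 1, C = k**3 + 15*k**2/4 + 19*k/4 + 7/4.
Need (1)·f(k+1) − (1)·f(k) = k**3 + 15*k**2/4 + 19*k/4 + 7/4.
d = 4 from the (0,0,3) case.
Match coefficients ⇒ f(k) = k**2*(k**2 + 3*k + 3)/4.
Then R = B(k−1)f/C = k**2*(k**2 + 3*k + 3)/(4*k**3 + 15*k**2 + 19*k + 7), so s_k = R(k)·t_k = k**2*(k**2 + 3*k + 3).
Δs = 4*k**3 + 15*k**2 + 19*k + 7, as required.

s_k = k^{2} \left(k^{2} + 3 k + 3\right)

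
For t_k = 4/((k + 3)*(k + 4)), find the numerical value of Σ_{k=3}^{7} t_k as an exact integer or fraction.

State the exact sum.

Σ = 10/33

The ratio is (k + 3)/(k + 5).
A = k + 3, B = k + 5, C = 1.
Need (k + 3)·f(k+1) − (k + 4)·f(k) = 1.
From deg A=1, deg B=1, deg C=0: d=1.
Solve for f: f(k) = k/3 (degree 1 ≤ 1).
Then R = B(k−1)f/C = k*(k + 4)/3, so s_k = R(k)·t_k = 4*k/(3*(k + 3)).
Δs = 4/(k**2 + 7*k + 12), as required.
Telescoping: Σ = s_(8) − s_(3) = 32/33 − (2/3) = 10/33.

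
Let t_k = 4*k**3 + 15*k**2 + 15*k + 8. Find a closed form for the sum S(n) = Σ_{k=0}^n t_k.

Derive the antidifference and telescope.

S(n) = n**4 + 7*n**3 + 16*n**2 + 18*n + 8

Ratio r(k) = (4*k**3 + 27*k**2 + 57*k + 42)/(4*k**3 + 15*k**2 + 15*k + 8).
Gosper form: A/B · C(k+1)/C(k) with A=1, B=1, C=k**3 + 15*k**2/4 + 15*k/4 + 2.
Set up (1)·f(k+1) − (1)·f(k) − (k**3 + 15*k**2/4 + 15*k/4 + 2) = 0.
deg f ≤ 4 (via 0,0,3).
Solving with deg f ≤ 4: f(k) = k*(k + 3)*(k**2 + 1)/4.
Certificate R = B(k−1)f/C = k*(k + 3)*(k**2 + 1)/(4*k**3 + 15*k**2 + 15*k + 8) gives s_k = k*(k**3 + 3*k**2 + k + 3).
s_(k+1) − s_k = 4*k**3 + 15*k**2 + 15*k + 8 = t_k.
Σ_(k=0)^n t_k = s_(n+1) − s_(0) = (n**4 + 7*n**3 + 16*n**2 + 18*n + 8) − (0), i.e. n**4 + 7*n**3 + 16*n**2 + 18*n + 8.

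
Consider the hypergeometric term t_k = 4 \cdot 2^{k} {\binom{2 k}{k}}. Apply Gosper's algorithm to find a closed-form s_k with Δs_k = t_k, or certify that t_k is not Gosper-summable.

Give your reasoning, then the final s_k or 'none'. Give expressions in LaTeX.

none (Gosper's algorithm certifies no s_k)

t_(k+1)/t_k = 4*(2*k + 1)/(k + 1).
Normal form (A,B,C) = (8*k + 4, k + 1, 1).
Solve (8*k + 4)·f(k+1) − (k)·f(k) = 1.
From deg A=1, deg B=1, deg C=0: d=-1.
Bound -1 < 0, so the key equation has no polynomial solution.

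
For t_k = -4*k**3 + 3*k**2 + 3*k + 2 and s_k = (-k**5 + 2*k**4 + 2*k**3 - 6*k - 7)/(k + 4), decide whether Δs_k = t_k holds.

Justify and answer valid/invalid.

s_(k+1) = (-k**5 - 3*k**4 + 8*k**2 + 3*k - 10)/(k + 5)
s_(k+1) − s_k = (-4*k**5 - 24*k**4 - 2*k**3 + 41*k**2 + 39*k - 5)/(k**2 + 9*k + 20)
(s_(k+1) − s_k) − t_k = 3*(3*k**4 + 16*k**3 - 16*k**2 - 13*k - 15)/(k**2 + 9*k + 20)

Invalid: residual 3*(3*k**4 + 16*k**3 - 16*k**2 - 13*k - 15)/(k**2 + 9*k + 20) ≠ 0.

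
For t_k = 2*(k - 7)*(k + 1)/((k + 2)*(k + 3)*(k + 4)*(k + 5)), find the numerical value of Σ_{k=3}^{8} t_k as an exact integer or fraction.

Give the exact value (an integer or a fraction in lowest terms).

Σ = -2069/60060

Step 1: r(k) = (k - 6)*(k + 2)**2/((k - 7)*(k + 1)*(k + 6)).
Gosper form: A/B · C(k+1)/C(k) with A=k + 2, B=k + 6, C=k**2 - 6*k - 7.
Set up (k + 2)·f(k+1) − (k + 5)·f(k) − (k**2 - 6*k - 7) = 0.
d = 3 from the (1,1,2) case.
Coefficient equations give f(k) = -k*(k + 1)*(k + 20)/12.
Certificate R = B(k−1)f/C = -k*(k + 5)*(k + 20)/(12*(k - 7)) gives s_k = k*(-k**2 - 21*k - 20)/(6*(k**3 + 9*k**2 + 26*k + 24)).
s_(k+1) − s_k = 2*(k**2 - 6*k - 7)/(k**4 + 14*k**3 + 71*k**2 + 154*k + 120) = t_k.
Telescoping: Σ = s_(9) − s_(3) = -145/572 − (-23/105) = -2069/60060.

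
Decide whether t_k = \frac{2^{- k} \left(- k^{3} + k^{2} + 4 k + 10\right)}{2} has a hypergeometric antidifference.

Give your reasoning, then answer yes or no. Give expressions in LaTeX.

Step 1: r(k) = (k**3/2 + k**2 - 3*k/2 - 7)/(k**3 - k**2 - 4*k - 10).
So A=1/2 and B=1, with C=k**3 - k**2 - 4*k - 10.
f must satisfy (1/2)·f(k+1) − (1)·f(k) = k**3 - k**2 - 4*k - 10.
deg f ≤ 3 (via 0,0,3).
Solve for f: f(k) = -2*(k**3 + 2*k**2 + 3*k - 4) (degree 3 ≤ 3).
So s_k = (B(k−1)f/C)·t_k = (-2*(k**3 + 2*k**2 + 3*k - 4)/(k**3 - k**2 - 4*k - 10))·t_k = (k**3 + 2*k**2 + 3*k - 4)/2**k.
Verify: (-k**3 + k**2 + 4*k + 10)/(2*2**k) matches t_k.

Yes. s_k = 2^{- k} \left(k^{3} + 2 k^{2} + 3 k - 4\right).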